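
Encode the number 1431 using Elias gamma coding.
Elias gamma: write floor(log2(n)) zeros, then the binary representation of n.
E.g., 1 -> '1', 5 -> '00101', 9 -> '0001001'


num_bits = floor(log2(1431)) + 1 = 11
leading_zeros = num_bits - 1 = 10
binary(1431) = 10110010111

Elias gamma(1431) = '0000000000' + '10110010111' = 000000000010110010111 (21 bits)


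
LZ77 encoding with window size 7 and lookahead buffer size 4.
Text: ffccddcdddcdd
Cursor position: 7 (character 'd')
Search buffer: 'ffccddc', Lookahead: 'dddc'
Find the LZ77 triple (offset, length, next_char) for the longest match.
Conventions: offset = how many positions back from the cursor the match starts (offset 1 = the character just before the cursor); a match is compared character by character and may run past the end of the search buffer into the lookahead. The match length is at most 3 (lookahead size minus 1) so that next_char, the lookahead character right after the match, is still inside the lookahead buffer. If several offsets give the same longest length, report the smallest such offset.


Try each offset into the search buffer:
  offset=1 (pos 6, char 'c'): match length 0
  offset=2 (pos 5, char 'd'): match length 1
  offset=3 (pos 4, char 'd'): match length 2
  offset=4 (pos 3, char 'c'): match length 0
  offset=5 (pos 2, char 'c'): match length 0
  offset=6 (pos 1, char 'f'): match length 0
  offset=7 (pos 0, char 'f'): match length 0
Longest match has length 2 at offset 3.
next_char = character at position 7 + 2 = 9 -> 'd'

Best match: offset=3, length=2 (matching 'dd' starting at position 4)
LZ77 triple: (3, 2, 'd')


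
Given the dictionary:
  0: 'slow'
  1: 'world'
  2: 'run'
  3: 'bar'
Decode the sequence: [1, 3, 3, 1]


Look up each index in the dictionary:
  1 -> 'world'
  3 -> 'bar'
  3 -> 'bar'
  1 -> 'world'

Decoded: "world bar bar world"


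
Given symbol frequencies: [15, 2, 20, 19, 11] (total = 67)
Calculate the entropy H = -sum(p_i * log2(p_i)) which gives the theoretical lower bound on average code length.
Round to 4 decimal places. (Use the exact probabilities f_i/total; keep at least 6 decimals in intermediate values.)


Per-symbol terms -p_i * log2(p_i) with p_i = f_i/67:
  p = 15/67 = 0.223881: log2(p) = -2.159199, -p*log2(p) = 0.483403
  p = 2/67 = 0.029851: log2(p) = -5.066089, -p*log2(p) = 0.151227
  p = 20/67 = 0.298507: log2(p) = -1.744161, -p*log2(p) = 0.520645
  p = 19/67 = 0.283582: log2(p) = -1.818162, -p*log2(p) = 0.515598
  p = 11/67 = 0.164179: log2(p) = -2.606658, -p*log2(p) = 0.427959
H = 0.483403 + 0.151227 + 0.520645 + 0.515598 + 0.427959 = 2.098832

H = 2.0988 bits/symbol


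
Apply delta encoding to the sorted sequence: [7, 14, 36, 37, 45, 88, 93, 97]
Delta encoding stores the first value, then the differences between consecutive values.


First value: 7
Deltas:
  14 - 7 = 7
  36 - 14 = 22
  37 - 36 = 1
  45 - 37 = 8
  88 - 45 = 43
  93 - 88 = 5
  97 - 93 = 4


Delta encoded: [7, 7, 22, 1, 8, 43, 5, 4]


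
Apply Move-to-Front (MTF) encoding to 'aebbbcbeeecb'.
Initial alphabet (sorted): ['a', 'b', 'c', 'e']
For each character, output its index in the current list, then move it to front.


MTF encoding:
'a': index 0 in ['a', 'b', 'c', 'e'] -> ['a', 'b', 'c', 'e']
'e': index 3 in ['a', 'b', 'c', 'e'] -> ['e', 'a', 'b', 'c']
'b': index 2 in ['e', 'a', 'b', 'c'] -> ['b', 'e', 'a', 'c']
'b': index 0 in ['b', 'e', 'a', 'c'] -> ['b', 'e', 'a', 'c']
'b': index 0 in ['b', 'e', 'a', 'c'] -> ['b', 'e', 'a', 'c']
'c': index 3 in ['b', 'e', 'a', 'c'] -> ['c', 'b', 'e', 'a']
'b': index 1 in ['c', 'b', 'e', 'a'] -> ['b', 'c', 'e', 'a']
'e': index 2 in ['b', 'c', 'e', 'a'] -> ['e', 'b', 'c', 'a']
'e': index 0 in ['e', 'b', 'c', 'a'] -> ['e', 'b', 'c', 'a']
'e': index 0 in ['e', 'b', 'c', 'a'] -> ['e', 'b', 'c', 'a']
'c': index 2 in ['e', 'b', 'c', 'a'] -> ['c', 'e', 'b', 'a']
'b': index 2 in ['c', 'e', 'b', 'a'] -> ['b', 'c', 'e', 'a']


Output: [0, 3, 2, 0, 0, 3, 1, 2, 0, 0, 2, 2]


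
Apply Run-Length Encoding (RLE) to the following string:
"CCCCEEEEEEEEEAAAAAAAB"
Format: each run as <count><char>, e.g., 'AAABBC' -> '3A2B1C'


Scanning runs left to right:
  i=0: run of 'C' x 4 -> '4C'
  i=4: run of 'E' x 9 -> '9E'
  i=13: run of 'A' x 7 -> '7A'
  i=20: run of 'B' x 1 -> '1B'

RLE = 4C9E7A1B


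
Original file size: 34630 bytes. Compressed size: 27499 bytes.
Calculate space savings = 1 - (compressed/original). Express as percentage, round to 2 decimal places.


ratio = compressed/original = 27499/34630 = 0.79408
savings = 1 - ratio = 1 - 0.79408 = 0.20592
as a percentage: 0.20592 * 100 = 20.59%

Space savings = 1 - 27499/34630 = 20.59%


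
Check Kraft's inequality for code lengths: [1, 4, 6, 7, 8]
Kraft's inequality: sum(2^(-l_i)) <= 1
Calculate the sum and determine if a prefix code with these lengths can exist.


Sum = 2^(-1) + 2^(-4) + 2^(-6) + 2^(-7) + 2^(-8)
    = 0.5 + 0.0625 + 0.015625 + 0.0078125 + 0.00390625
    = 151/256 = 0.58984375
Since 0.58984375 <= 1, Kraft's inequality IS satisfied.
A prefix code with these lengths CAN exist.

Kraft sum = 0.58984375. Satisfied.


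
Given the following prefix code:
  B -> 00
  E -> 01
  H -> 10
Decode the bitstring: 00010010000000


Decoding step by step:
Bits 00 -> B
Bits 01 -> E
Bits 00 -> B
Bits 10 -> H
Bits 00 -> B
Bits 00 -> B
Bits 00 -> B


Decoded message: BEBHBBB


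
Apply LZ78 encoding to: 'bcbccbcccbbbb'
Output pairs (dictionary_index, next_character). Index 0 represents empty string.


LZ78 encoding steps:
Dictionary: {0: ''}
Step 1: w='' (idx 0), next='b' -> output (0, 'b'), add 'b' as idx 1
Step 2: w='' (idx 0), next='c' -> output (0, 'c'), add 'c' as idx 2
Step 3: w='b' (idx 1), next='c' -> output (1, 'c'), add 'bc' as idx 3
Step 4: w='c' (idx 2), next='b' -> output (2, 'b'), add 'cb' as idx 4
Step 5: w='c' (idx 2), next='c' -> output (2, 'c'), add 'cc' as idx 5
Step 6: w='cb' (idx 4), next='b' -> output (4, 'b'), add 'cbb' as idx 6
Step 7: w='b' (idx 1), next='b' -> output (1, 'b'), add 'bb' as idx 7


Encoded: [(0, 'b'), (0, 'c'), (1, 'c'), (2, 'b'), (2, 'c'), (4, 'b'), (1, 'b')]


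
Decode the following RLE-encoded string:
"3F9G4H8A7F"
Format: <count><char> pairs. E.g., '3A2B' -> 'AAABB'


Expanding each <count><char> pair:
  3F -> 'FFF'
  9G -> 'GGGGGGGGG'
  4H -> 'HHHH'
  8A -> 'AAAAAAAA'
  7F -> 'FFFFFFF'

Decoded = FFFGGGGGGGGGHHHHAAAAAAAAFFFFFFF


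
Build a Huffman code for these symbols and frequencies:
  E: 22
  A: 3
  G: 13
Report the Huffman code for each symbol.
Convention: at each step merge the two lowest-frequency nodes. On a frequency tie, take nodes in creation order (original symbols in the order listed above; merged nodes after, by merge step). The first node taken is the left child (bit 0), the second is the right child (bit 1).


Huffman tree construction:
Step 1: Merge A(3) + G(13) = 16
Step 2: Merge (A+G)(16) + E(22) = 38
Read each symbol's code off the tree from the root (left child = 0, right child = 1).

Codes:
  E: 1 (length 1)
  A: 00 (length 2)
  G: 01 (length 2)
Average code length: 54/38 = 1.4211 bits/symbol


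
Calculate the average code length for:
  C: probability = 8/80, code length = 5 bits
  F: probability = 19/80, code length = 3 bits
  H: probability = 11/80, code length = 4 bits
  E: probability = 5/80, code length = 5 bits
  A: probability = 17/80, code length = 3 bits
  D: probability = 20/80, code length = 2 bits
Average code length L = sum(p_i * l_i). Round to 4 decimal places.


Weighted contributions p_i * l_i:
  C: (8/80) * 5 = 40/80
  F: (19/80) * 3 = 57/80
  H: (11/80) * 4 = 44/80
  E: (5/80) * 5 = 25/80
  A: (17/80) * 3 = 51/80
  D: (20/80) * 2 = 40/80
Sum = (40 + 57 + 44 + 25 + 51 + 40)/80 = 257/80

L = 257/80 = 3.2125 bits/symbol


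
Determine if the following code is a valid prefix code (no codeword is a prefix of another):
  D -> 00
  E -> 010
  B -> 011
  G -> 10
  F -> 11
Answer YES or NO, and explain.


Checking each pair (does one codeword prefix another?):
  D='00' vs E='010': no prefix
  D='00' vs B='011': no prefix
  D='00' vs G='10': no prefix
  D='00' vs F='11': no prefix
  E='010' vs D='00': no prefix
  E='010' vs B='011': no prefix
  E='010' vs G='10': no prefix
  E='010' vs F='11': no prefix
  B='011' vs D='00': no prefix
  B='011' vs E='010': no prefix
  B='011' vs G='10': no prefix
  B='011' vs F='11': no prefix
  G='10' vs D='00': no prefix
  G='10' vs E='010': no prefix
  G='10' vs B='011': no prefix
  G='10' vs F='11': no prefix
  F='11' vs D='00': no prefix
  F='11' vs E='010': no prefix
  F='11' vs B='011': no prefix
  F='11' vs G='10': no prefix
No violation found over all pairs.

YES -- this is a valid prefix code. No codeword is a prefix of any other codeword.


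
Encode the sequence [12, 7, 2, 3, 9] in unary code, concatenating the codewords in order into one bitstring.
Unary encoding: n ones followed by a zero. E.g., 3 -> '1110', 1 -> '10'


Encode each number as n ones followed by a terminating 0:
  12 -> 1111111111110 (13 bits)
  7 -> 11111110 (8 bits)
  2 -> 110 (3 bits)
  3 -> 1110 (4 bits)
  9 -> 1111111110 (10 bits)
Total length = 13 + 8 + 3 + 4 + 10 = 38 bits.

Unary([12, 7, 2, 3, 9]) = 11111111111101111111011011101111111110 (38 bits)


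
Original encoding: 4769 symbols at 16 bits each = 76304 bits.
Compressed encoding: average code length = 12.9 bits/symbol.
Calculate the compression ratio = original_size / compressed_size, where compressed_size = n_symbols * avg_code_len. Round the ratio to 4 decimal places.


original_size = n_symbols * orig_bits = 4769 * 16 = 76304 bits
compressed_size = n_symbols * avg_code_len = 4769 * 12.9 = 61520.1 bits
ratio = original_size / compressed_size = 76304 / 61520.1 = 1.2403

Compression ratio = 1.2403


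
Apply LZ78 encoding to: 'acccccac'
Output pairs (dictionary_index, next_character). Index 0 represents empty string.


LZ78 encoding steps:
Dictionary: {0: ''}
Step 1: w='' (idx 0), next='a' -> output (0, 'a'), add 'a' as idx 1
Step 2: w='' (idx 0), next='c' -> output (0, 'c'), add 'c' as idx 2
Step 3: w='c' (idx 2), next='c' -> output (2, 'c'), add 'cc' as idx 3
Step 4: w='cc' (idx 3), next='a' -> output (3, 'a'), add 'cca' as idx 4
Step 5: w='c' (idx 2), end of input -> output (2, '')


Encoded: [(0, 'a'), (0, 'c'), (2, 'c'), (3, 'a'), (2, '')]


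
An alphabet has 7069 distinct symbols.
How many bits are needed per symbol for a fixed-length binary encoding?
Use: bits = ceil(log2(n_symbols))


log2(7069) = 12.7873
Bracket: 2^12 = 4096 < 7069 <= 2^13 = 8192
So ceil(log2(7069)) = 13

bits = ceil(log2(7069)) = ceil(12.7873) = 13 bits


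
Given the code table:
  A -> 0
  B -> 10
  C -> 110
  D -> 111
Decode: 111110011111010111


Decoding:
111 -> D
110 -> C
0 -> A
111 -> D
110 -> C
10 -> B
111 -> D


Result: DCADCBD


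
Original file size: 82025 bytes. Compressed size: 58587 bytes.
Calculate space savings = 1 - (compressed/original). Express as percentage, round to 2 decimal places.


ratio = compressed/original = 58587/82025 = 0.714258
savings = 1 - ratio = 1 - 0.714258 = 0.285742
as a percentage: 0.285742 * 100 = 28.57%

Space savings = 1 - 58587/82025 = 28.57%


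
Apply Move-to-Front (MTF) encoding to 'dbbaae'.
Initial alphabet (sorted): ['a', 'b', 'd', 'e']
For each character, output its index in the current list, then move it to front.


MTF encoding:
'd': index 2 in ['a', 'b', 'd', 'e'] -> ['d', 'a', 'b', 'e']
'b': index 2 in ['d', 'a', 'b', 'e'] -> ['b', 'd', 'a', 'e']
'b': index 0 in ['b', 'd', 'a', 'e'] -> ['b', 'd', 'a', 'e']
'a': index 2 in ['b', 'd', 'a', 'e'] -> ['a', 'b', 'd', 'e']
'a': index 0 in ['a', 'b', 'd', 'e'] -> ['a', 'b', 'd', 'e']
'e': index 3 in ['a', 'b', 'd', 'e'] -> ['e', 'a', 'b', 'd']


Output: [2, 2, 0, 2, 0, 3]


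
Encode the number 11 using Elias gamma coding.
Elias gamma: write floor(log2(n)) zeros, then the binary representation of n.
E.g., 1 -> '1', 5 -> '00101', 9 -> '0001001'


num_bits = floor(log2(11)) + 1 = 4
leading_zeros = num_bits - 1 = 3
binary(11) = 1011

Elias gamma(11) = '000' + '1011' = 0001011 (7 bits)


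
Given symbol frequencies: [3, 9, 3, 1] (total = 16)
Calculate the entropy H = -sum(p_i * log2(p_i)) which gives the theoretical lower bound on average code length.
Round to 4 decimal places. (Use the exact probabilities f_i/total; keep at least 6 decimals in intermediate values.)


Per-symbol terms -p_i * log2(p_i) with p_i = f_i/16:
  p = 3/16 = 0.187500: log2(p) = -2.415037, -p*log2(p) = 0.452820
  p = 9/16 = 0.562500: log2(p) = -0.830075, -p*log2(p) = 0.466917
  p = 3/16 = 0.187500: log2(p) = -2.415037, -p*log2(p) = 0.452820
  p = 1/16 = 0.062500: log2(p) = -4.000000, -p*log2(p) = 0.250000
H = 0.452820 + 0.466917 + 0.452820 + 0.250000 = 1.622557

H = 1.6226 bits/symbol


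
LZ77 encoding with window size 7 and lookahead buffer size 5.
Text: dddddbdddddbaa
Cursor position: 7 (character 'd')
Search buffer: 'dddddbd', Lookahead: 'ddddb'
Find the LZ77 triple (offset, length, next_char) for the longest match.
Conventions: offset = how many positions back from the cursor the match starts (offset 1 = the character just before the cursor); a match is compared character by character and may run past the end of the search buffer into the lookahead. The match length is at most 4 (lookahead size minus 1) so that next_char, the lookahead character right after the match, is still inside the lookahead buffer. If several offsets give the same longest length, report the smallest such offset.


Try each offset into the search buffer:
  offset=1 (pos 6, char 'd'): match length 4
  offset=2 (pos 5, char 'b'): match length 0
  offset=3 (pos 4, char 'd'): match length 1
  offset=4 (pos 3, char 'd'): match length 2
  offset=5 (pos 2, char 'd'): match length 3
  offset=6 (pos 1, char 'd'): match length 4
  offset=7 (pos 0, char 'd'): match length 4
Longest match has length 4, found at offsets 1, 6, 7; take the smallest, offset 1.
next_char = character at position 7 + 4 = 11 -> 'b'

Best match: offset=1, length=4 (matching 'dddd' starting at position 6)
LZ77 triple: (1, 4, 'b')


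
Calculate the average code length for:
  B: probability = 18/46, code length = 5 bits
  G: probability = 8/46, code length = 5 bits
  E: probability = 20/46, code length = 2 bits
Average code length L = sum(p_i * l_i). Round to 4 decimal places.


Weighted contributions p_i * l_i:
  B: (18/46) * 5 = 90/46
  G: (8/46) * 5 = 40/46
  E: (20/46) * 2 = 40/46
Sum = (90 + 40 + 40)/46 = 170/46

L = 170/46 = 3.6957 bits/symbol


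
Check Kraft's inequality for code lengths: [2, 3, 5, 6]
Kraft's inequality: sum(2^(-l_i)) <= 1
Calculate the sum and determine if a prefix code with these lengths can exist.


Sum = 2^(-2) + 2^(-3) + 2^(-5) + 2^(-6)
    = 0.25 + 0.125 + 0.03125 + 0.015625
    = 27/64 = 0.421875
Since 0.421875 <= 1, Kraft's inequality IS satisfied.
A prefix code with these lengths CAN exist.

Kraft sum = 0.421875. Satisfied.


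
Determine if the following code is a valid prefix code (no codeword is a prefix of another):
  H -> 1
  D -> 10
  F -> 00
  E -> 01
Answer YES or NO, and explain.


Checking each pair (does one codeword prefix another?):
  H='1' vs D='10': prefix -- VIOLATION

NO -- this is NOT a valid prefix code. H (1) is a prefix of D (10).


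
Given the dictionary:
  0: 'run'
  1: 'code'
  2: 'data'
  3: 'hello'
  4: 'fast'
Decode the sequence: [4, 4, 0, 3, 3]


Look up each index in the dictionary:
  4 -> 'fast'
  4 -> 'fast'
  0 -> 'run'
  3 -> 'hello'
  3 -> 'hello'

Decoded: "fast fast run hello hello"


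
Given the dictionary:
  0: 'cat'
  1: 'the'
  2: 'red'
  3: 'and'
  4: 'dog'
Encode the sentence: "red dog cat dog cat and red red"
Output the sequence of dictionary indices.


Look up each word in the dictionary:
  'red' -> 2
  'dog' -> 4
  'cat' -> 0
  'dog' -> 4
  'cat' -> 0
  'and' -> 3
  'red' -> 2
  'red' -> 2

Encoded: [2, 4, 0, 4, 0, 3, 2, 2]


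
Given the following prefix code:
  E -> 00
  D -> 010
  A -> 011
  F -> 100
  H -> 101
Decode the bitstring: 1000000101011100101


Decoding step by step:
Bits 100 -> F
Bits 00 -> E
Bits 00 -> E
Bits 101 -> H
Bits 011 -> A
Bits 100 -> F
Bits 101 -> H


Decoded message: FEEHAFH


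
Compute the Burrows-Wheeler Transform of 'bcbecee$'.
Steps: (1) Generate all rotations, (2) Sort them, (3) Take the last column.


Rotations (sorted):
  0: $bcbecee -> last char: e
  1: bcbecee$ -> last char: $
  2: becee$bc -> last char: c
  3: cbecee$b -> last char: b
  4: cee$bcbe -> last char: e
  5: e$bcbece -> last char: e
  6: ecee$bcb -> last char: b
  7: ee$bcbec -> last char: c


BWT = e$cbeebc


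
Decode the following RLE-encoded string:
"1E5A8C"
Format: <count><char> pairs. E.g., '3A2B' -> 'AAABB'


Expanding each <count><char> pair:
  1E -> 'E'
  5A -> 'AAAAA'
  8C -> 'CCCCCCCC'

Decoded = EAAAAACCCCCCCC


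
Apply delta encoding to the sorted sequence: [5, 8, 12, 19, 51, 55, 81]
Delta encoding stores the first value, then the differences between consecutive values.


First value: 5
Deltas:
  8 - 5 = 3
  12 - 8 = 4
  19 - 12 = 7
  51 - 19 = 32
  55 - 51 = 4
  81 - 55 = 26


Delta encoded: [5, 3, 4, 7, 32, 4, 26]


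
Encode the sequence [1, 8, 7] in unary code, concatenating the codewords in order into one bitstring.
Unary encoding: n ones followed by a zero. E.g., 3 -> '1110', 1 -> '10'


Encode each number as n ones followed by a terminating 0:
  1 -> 10 (2 bits)
  8 -> 111111110 (9 bits)
  7 -> 11111110 (8 bits)
Total length = 2 + 9 + 8 = 19 bits.

Unary([1, 8, 7]) = 1011111111011111110 (19 bits)


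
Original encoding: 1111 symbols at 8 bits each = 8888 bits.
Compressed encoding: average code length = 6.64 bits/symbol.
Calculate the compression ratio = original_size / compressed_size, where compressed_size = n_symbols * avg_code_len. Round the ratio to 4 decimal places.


original_size = n_symbols * orig_bits = 1111 * 8 = 8888 bits
compressed_size = n_symbols * avg_code_len = 1111 * 6.64 = 7377.04 bits
ratio = original_size / compressed_size = 8888 / 7377.04 = 1.2048

Compression ratio = 1.2048


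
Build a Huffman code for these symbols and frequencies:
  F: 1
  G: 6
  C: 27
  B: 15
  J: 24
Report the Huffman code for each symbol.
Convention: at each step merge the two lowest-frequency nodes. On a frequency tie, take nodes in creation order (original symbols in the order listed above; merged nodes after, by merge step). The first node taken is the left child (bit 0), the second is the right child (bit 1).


Huffman tree construction:
Step 1: Merge F(1) + G(6) = 7
Step 2: Merge (F+G)(7) + B(15) = 22
Step 3: Merge ((F+G)+B)(22) + J(24) = 46
Step 4: Merge C(27) + (((F+G)+B)+J)(46) = 73
Read each symbol's code off the tree from the root (left child = 0, right child = 1).

Codes:
  F: 1000 (length 4)
  G: 1001 (length 4)
  C: 0 (length 1)
  B: 101 (length 3)
  J: 11 (length 2)
Average code length: 148/73 = 2.0274 bits/symbol


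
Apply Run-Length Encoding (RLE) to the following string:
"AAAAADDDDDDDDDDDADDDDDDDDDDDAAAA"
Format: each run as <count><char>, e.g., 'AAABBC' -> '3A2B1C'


Scanning runs left to right:
  i=0: run of 'A' x 5 -> '5A'
  i=5: run of 'D' x 11 -> '11D'
  i=16: run of 'A' x 1 -> '1A'
  i=17: run of 'D' x 11 -> '11D'
  i=28: run of 'A' x 4 -> '4A'

RLE = 5A11D1A11D4A


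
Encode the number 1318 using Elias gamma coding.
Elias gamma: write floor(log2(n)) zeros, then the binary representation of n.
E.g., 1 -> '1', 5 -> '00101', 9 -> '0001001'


num_bits = floor(log2(1318)) + 1 = 11
leading_zeros = num_bits - 1 = 10
binary(1318) = 10100100110

Elias gamma(1318) = '0000000000' + '10100100110' = 000000000010100100110 (21 bits)


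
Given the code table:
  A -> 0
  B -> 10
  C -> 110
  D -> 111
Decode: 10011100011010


Decoding:
10 -> B
0 -> A
111 -> D
0 -> A
0 -> A
0 -> A
110 -> C
10 -> B


Result: BADAAACB


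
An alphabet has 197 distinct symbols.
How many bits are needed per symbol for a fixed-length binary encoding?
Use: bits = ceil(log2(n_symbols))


log2(197) = 7.6221
Bracket: 2^7 = 128 < 197 <= 2^8 = 256
So ceil(log2(197)) = 8

bits = ceil(log2(197)) = ceil(7.6221) = 8 bits


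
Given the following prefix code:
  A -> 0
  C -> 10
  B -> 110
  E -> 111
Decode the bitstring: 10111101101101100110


Decoding step by step:
Bits 10 -> C
Bits 111 -> E
Bits 10 -> C
Bits 110 -> B
Bits 110 -> B
Bits 110 -> B
Bits 0 -> A
Bits 110 -> B


Decoded message: CECBBBAB


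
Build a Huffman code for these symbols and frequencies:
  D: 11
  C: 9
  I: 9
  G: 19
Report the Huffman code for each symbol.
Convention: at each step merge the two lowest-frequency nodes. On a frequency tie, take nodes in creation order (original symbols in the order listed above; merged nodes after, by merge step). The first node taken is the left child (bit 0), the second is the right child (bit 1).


Huffman tree construction:
Step 1: Merge C(9) + I(9) = 18
Step 2: Merge D(11) + (C+I)(18) = 29
Step 3: Merge G(19) + (D+(C+I))(29) = 48
Read each symbol's code off the tree from the root (left child = 0, right child = 1).

Codes:
  D: 10 (length 2)
  C: 110 (length 3)
  I: 111 (length 3)
  G: 0 (length 1)
Average code length: 95/48 = 1.9792 bits/symbol


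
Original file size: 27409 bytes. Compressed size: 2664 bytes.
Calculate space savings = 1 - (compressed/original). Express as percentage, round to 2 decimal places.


ratio = compressed/original = 2664/27409 = 0.097194
savings = 1 - ratio = 1 - 0.097194 = 0.902806
as a percentage: 0.902806 * 100 = 90.28%

Space savings = 1 - 2664/27409 = 90.28%


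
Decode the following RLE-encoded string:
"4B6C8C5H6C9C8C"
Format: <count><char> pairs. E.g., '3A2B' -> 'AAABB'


Expanding each <count><char> pair:
  4B -> 'BBBB'
  6C -> 'CCCCCC'
  8C -> 'CCCCCCCC'
  5H -> 'HHHHH'
  6C -> 'CCCCCC'
  9C -> 'CCCCCCCCC'
  8C -> 'CCCCCCCC'

Decoded = BBBBCCCCCCCCCCCCCCHHHHHCCCCCCCCCCCCCCCCCCCCCCC


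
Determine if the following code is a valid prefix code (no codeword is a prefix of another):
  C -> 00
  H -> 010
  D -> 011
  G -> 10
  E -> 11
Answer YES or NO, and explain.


Checking each pair (does one codeword prefix another?):
  C='00' vs H='010': no prefix
  C='00' vs D='011': no prefix
  C='00' vs G='10': no prefix
  C='00' vs E='11': no prefix
  H='010' vs C='00': no prefix
  H='010' vs D='011': no prefix
  H='010' vs G='10': no prefix
  H='010' vs E='11': no prefix
  D='011' vs C='00': no prefix
  D='011' vs H='010': no prefix
  D='011' vs G='10': no prefix
  D='011' vs E='11': no prefix
  G='10' vs C='00': no prefix
  G='10' vs H='010': no prefix
  G='10' vs D='011': no prefix
  G='10' vs E='11': no prefix
  E='11' vs C='00': no prefix
  E='11' vs H='010': no prefix
  E='11' vs D='011': no prefix
  E='11' vs G='10': no prefix
No violation found over all pairs.

YES -- this is a valid prefix code. No codeword is a prefix of any other codeword.


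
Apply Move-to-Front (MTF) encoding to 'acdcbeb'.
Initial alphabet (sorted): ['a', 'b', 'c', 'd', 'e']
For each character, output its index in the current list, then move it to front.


MTF encoding:
'a': index 0 in ['a', 'b', 'c', 'd', 'e'] -> ['a', 'b', 'c', 'd', 'e']
'c': index 2 in ['a', 'b', 'c', 'd', 'e'] -> ['c', 'a', 'b', 'd', 'e']
'd': index 3 in ['c', 'a', 'b', 'd', 'e'] -> ['d', 'c', 'a', 'b', 'e']
'c': index 1 in ['d', 'c', 'a', 'b', 'e'] -> ['c', 'd', 'a', 'b', 'e']
'b': index 3 in ['c', 'd', 'a', 'b', 'e'] -> ['b', 'c', 'd', 'a', 'e']
'e': index 4 in ['b', 'c', 'd', 'a', 'e'] -> ['e', 'b', 'c', 'd', 'a']
'b': index 1 in ['e', 'b', 'c', 'd', 'a'] -> ['b', 'e', 'c', 'd', 'a']


Output: [0, 2, 3, 1, 3, 4, 1]


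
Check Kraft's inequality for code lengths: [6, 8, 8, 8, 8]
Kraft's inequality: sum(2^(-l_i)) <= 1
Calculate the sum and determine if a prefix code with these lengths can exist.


Sum = 2^(-6) + 2^(-8) + 2^(-8) + 2^(-8) + 2^(-8)
    = 0.015625 + 0.00390625 + 0.00390625 + 0.00390625 + 0.00390625
    = 8/256 = 0.03125
Since 0.03125 <= 1, Kraft's inequality IS satisfied.
A prefix code with these lengths CAN exist.

Kraft sum = 0.03125. Satisfied.


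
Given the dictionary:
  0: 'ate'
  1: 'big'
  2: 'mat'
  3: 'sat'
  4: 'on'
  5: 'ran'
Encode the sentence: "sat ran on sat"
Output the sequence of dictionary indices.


Look up each word in the dictionary:
  'sat' -> 3
  'ran' -> 5
  'on' -> 4
  'sat' -> 3

Encoded: [3, 5, 4, 3]


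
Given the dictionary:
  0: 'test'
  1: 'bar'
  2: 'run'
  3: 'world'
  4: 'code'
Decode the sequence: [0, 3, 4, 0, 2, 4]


Look up each index in the dictionary:
  0 -> 'test'
  3 -> 'world'
  4 -> 'code'
  0 -> 'test'
  2 -> 'run'
  4 -> 'code'

Decoded: "test world code test run code"


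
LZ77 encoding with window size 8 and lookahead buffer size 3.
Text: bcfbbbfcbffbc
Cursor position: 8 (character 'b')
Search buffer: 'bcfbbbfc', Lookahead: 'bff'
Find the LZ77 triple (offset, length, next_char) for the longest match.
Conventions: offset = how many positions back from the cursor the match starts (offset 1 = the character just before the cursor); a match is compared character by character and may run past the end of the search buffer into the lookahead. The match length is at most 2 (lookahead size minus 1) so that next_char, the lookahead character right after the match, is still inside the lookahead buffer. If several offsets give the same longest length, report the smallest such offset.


Try each offset into the search buffer:
  offset=1 (pos 7, char 'c'): match length 0
  offset=2 (pos 6, char 'f'): match length 0
  offset=3 (pos 5, char 'b'): match length 2
  offset=4 (pos 4, char 'b'): match length 1
  offset=5 (pos 3, char 'b'): match length 1
  offset=6 (pos 2, char 'f'): match length 0
  offset=7 (pos 1, char 'c'): match length 0
  offset=8 (pos 0, char 'b'): match length 1
Longest match has length 2 at offset 3.
next_char = character at position 8 + 2 = 10 -> 'f'

Best match: offset=3, length=2 (matching 'bf' starting at position 5)
LZ77 triple: (3, 2, 'f')


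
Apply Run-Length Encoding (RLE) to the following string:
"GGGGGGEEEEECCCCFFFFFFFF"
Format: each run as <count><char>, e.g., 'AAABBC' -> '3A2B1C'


Scanning runs left to right:
  i=0: run of 'G' x 6 -> '6G'
  i=6: run of 'E' x 5 -> '5E'
  i=11: run of 'C' x 4 -> '4C'
  i=15: run of 'F' x 8 -> '8F'

RLE = 6G5E4C8F


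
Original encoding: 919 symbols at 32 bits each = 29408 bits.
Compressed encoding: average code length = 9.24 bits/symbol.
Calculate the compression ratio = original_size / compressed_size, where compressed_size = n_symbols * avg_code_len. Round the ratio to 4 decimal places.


original_size = n_symbols * orig_bits = 919 * 32 = 29408 bits
compressed_size = n_symbols * avg_code_len = 919 * 9.24 = 8491.56 bits
ratio = original_size / compressed_size = 29408 / 8491.56 = 3.4632

Compression ratio = 3.4632


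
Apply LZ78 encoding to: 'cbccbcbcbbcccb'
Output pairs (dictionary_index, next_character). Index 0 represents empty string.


LZ78 encoding steps:
Dictionary: {0: ''}
Step 1: w='' (idx 0), next='c' -> output (0, 'c'), add 'c' as idx 1
Step 2: w='' (idx 0), next='b' -> output (0, 'b'), add 'b' as idx 2
Step 3: w='c' (idx 1), next='c' -> output (1, 'c'), add 'cc' as idx 3
Step 4: w='b' (idx 2), next='c' -> output (2, 'c'), add 'bc' as idx 4
Step 5: w='bc' (idx 4), next='b' -> output (4, 'b'), add 'bcb' as idx 5
Step 6: w='bc' (idx 4), next='c' -> output (4, 'c'), add 'bcc' as idx 6
Step 7: w='c' (idx 1), next='b' -> output (1, 'b'), add 'cb' as idx 7


Encoded: [(0, 'c'), (0, 'b'), (1, 'c'), (2, 'c'), (4, 'b'), (4, 'c'), (1, 'b')]


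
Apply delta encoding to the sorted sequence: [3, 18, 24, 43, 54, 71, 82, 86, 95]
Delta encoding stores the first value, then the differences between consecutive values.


First value: 3
Deltas:
  18 - 3 = 15
  24 - 18 = 6
  43 - 24 = 19
  54 - 43 = 11
  71 - 54 = 17
  82 - 71 = 11
  86 - 82 = 4
  95 - 86 = 9


Delta encoded: [3, 15, 6, 19, 11, 17, 11, 4, 9]


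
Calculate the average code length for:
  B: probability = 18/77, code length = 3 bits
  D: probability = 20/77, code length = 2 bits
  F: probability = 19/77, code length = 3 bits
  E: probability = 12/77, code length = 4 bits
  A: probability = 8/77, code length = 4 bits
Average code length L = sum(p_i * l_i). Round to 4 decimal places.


Weighted contributions p_i * l_i:
  B: (18/77) * 3 = 54/77
  D: (20/77) * 2 = 40/77
  F: (19/77) * 3 = 57/77
  E: (12/77) * 4 = 48/77
  A: (8/77) * 4 = 32/77
Sum = (54 + 40 + 57 + 48 + 32)/77 = 231/77

L = 231/77 = 3.0000 bits/symbol


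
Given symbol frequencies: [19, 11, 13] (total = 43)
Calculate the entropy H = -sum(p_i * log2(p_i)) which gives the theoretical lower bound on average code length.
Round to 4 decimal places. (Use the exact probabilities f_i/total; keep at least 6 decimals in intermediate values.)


Per-symbol terms -p_i * log2(p_i) with p_i = f_i/43:
  p = 19/43 = 0.441860: log2(p) = -1.178337, -p*log2(p) = 0.520661
  p = 11/43 = 0.255814: log2(p) = -1.966833, -p*log2(p) = 0.503143
  p = 13/43 = 0.302326: log2(p) = -1.725825, -p*log2(p) = 0.521761
H = 0.520661 + 0.503143 + 0.521761 = 1.545565

H = 1.5456 bits/symbol


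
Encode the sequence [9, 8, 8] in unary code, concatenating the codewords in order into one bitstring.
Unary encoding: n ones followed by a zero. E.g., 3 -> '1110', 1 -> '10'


Encode each number as n ones followed by a terminating 0:
  9 -> 1111111110 (10 bits)
  8 -> 111111110 (9 bits)
  8 -> 111111110 (9 bits)
Total length = 10 + 9 + 9 = 28 bits.

Unary([9, 8, 8]) = 1111111110111111110111111110 (28 bits)


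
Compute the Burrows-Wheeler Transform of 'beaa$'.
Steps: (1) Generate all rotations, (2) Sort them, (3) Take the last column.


Rotations (sorted):
  0: $beaa -> last char: a
  1: a$bea -> last char: a
  2: aa$be -> last char: e
  3: beaa$ -> last char: $
  4: eaa$b -> last char: b


BWT = aae$b


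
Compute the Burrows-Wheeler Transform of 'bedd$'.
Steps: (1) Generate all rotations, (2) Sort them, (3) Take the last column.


Rotations (sorted):
  0: $bedd -> last char: d
  1: bedd$ -> last char: $
  2: d$bed -> last char: d
  3: dd$be -> last char: e
  4: edd$b -> last char: b


BWT = d$deb


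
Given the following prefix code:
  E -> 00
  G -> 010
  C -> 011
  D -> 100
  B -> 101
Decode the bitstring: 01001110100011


Decoding step by step:
Bits 010 -> G
Bits 011 -> C
Bits 101 -> B
Bits 00 -> E
Bits 011 -> C


Decoded message: GCBEC


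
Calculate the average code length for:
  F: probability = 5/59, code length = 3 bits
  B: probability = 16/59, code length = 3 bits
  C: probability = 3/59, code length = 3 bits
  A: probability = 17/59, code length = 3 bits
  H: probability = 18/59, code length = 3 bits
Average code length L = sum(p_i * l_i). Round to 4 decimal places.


Weighted contributions p_i * l_i:
  F: (5/59) * 3 = 15/59
  B: (16/59) * 3 = 48/59
  C: (3/59) * 3 = 9/59
  A: (17/59) * 3 = 51/59
  H: (18/59) * 3 = 54/59
Sum = (15 + 48 + 9 + 51 + 54)/59 = 177/59

L = 177/59 = 3.0000 bits/symbol


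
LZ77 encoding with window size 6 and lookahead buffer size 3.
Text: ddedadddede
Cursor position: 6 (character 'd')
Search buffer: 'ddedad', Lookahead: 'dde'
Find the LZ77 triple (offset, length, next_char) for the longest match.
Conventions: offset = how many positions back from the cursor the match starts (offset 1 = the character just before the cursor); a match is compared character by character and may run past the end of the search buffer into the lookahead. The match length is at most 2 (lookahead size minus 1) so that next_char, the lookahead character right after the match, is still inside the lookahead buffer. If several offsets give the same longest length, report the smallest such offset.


Try each offset into the search buffer:
  offset=1 (pos 5, char 'd'): match length 2
  offset=2 (pos 4, char 'a'): match length 0
  offset=3 (pos 3, char 'd'): match length 1
  offset=4 (pos 2, char 'e'): match length 0
  offset=5 (pos 1, char 'd'): match length 1
  offset=6 (pos 0, char 'd'): match length 2
Longest match has length 2, found at offsets 1, 6; take the smallest, offset 1.
next_char = character at position 6 + 2 = 8 -> 'e'

Best match: offset=1, length=2 (matching 'dd' starting at position 5)
LZ77 triple: (1, 2, 'e')


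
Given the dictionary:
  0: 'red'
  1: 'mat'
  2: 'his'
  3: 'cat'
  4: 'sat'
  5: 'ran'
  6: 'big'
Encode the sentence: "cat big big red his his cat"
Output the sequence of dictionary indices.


Look up each word in the dictionary:
  'cat' -> 3
  'big' -> 6
  'big' -> 6
  'red' -> 0
  'his' -> 2
  'his' -> 2
  'cat' -> 3

Encoded: [3, 6, 6, 0, 2, 2, 3]


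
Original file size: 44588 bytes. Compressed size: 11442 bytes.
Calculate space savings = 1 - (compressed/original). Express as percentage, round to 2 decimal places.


ratio = compressed/original = 11442/44588 = 0.256616
savings = 1 - ratio = 1 - 0.256616 = 0.743384
as a percentage: 0.743384 * 100 = 74.34%

Space savings = 1 - 11442/44588 = 74.34%


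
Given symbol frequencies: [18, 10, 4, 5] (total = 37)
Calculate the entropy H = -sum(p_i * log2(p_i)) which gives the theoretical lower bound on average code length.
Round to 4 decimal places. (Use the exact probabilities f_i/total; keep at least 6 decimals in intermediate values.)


Per-symbol terms -p_i * log2(p_i) with p_i = f_i/37:
  p = 18/37 = 0.486486: log2(p) = -1.039528, -p*log2(p) = 0.505717
  p = 10/37 = 0.270270: log2(p) = -1.887525, -p*log2(p) = 0.510142
  p = 4/37 = 0.108108: log2(p) = -3.209453, -p*log2(p) = 0.346968
  p = 5/37 = 0.135135: log2(p) = -2.887525, -p*log2(p) = 0.390206
H = 0.505717 + 0.510142 + 0.346968 + 0.390206 = 1.753033

H = 1.753 bits/symbol


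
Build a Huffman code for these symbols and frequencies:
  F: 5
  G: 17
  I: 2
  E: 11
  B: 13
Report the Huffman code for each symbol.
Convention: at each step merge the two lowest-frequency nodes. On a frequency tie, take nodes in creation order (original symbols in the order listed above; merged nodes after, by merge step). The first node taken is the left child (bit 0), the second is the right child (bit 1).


Huffman tree construction:
Step 1: Merge I(2) + F(5) = 7
Step 2: Merge (I+F)(7) + E(11) = 18
Step 3: Merge B(13) + G(17) = 30
Step 4: Merge ((I+F)+E)(18) + (B+G)(30) = 48
Read each symbol's code off the tree from the root (left child = 0, right child = 1).

Codes:
  F: 001 (length 3)
  G: 11 (length 2)
  I: 000 (length 3)
  E: 01 (length 2)
  B: 10 (length 2)
Average code length: 103/48 = 2.1458 bits/symbol


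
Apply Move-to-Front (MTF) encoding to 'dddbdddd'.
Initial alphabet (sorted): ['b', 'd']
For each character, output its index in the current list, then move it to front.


MTF encoding:
'd': index 1 in ['b', 'd'] -> ['d', 'b']
'd': index 0 in ['d', 'b'] -> ['d', 'b']
'd': index 0 in ['d', 'b'] -> ['d', 'b']
'b': index 1 in ['d', 'b'] -> ['b', 'd']
'd': index 1 in ['b', 'd'] -> ['d', 'b']
'd': index 0 in ['d', 'b'] -> ['d', 'b']
'd': index 0 in ['d', 'b'] -> ['d', 'b']
'd': index 0 in ['d', 'b'] -> ['d', 'b']


Output: [1, 0, 0, 1, 1, 0, 0, 0]


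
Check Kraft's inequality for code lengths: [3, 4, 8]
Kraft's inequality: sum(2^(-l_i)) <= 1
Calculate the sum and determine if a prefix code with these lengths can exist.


Sum = 2^(-3) + 2^(-4) + 2^(-8)
    = 0.125 + 0.0625 + 0.00390625
    = 49/256 = 0.19140625
Since 0.19140625 <= 1, Kraft's inequality IS satisfied.
A prefix code with these lengths CAN exist.

Kraft sum = 0.19140625. Satisfied.


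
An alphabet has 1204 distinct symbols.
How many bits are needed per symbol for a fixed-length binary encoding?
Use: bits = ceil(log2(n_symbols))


log2(1204) = 10.2336
Bracket: 2^10 = 1024 < 1204 <= 2^11 = 2048
So ceil(log2(1204)) = 11

bits = ceil(log2(1204)) = ceil(10.2336) = 11 bits


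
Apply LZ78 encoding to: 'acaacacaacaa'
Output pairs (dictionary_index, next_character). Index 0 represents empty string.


LZ78 encoding steps:
Dictionary: {0: ''}
Step 1: w='' (idx 0), next='a' -> output (0, 'a'), add 'a' as idx 1
Step 2: w='' (idx 0), next='c' -> output (0, 'c'), add 'c' as idx 2
Step 3: w='a' (idx 1), next='a' -> output (1, 'a'), add 'aa' as idx 3
Step 4: w='c' (idx 2), next='a' -> output (2, 'a'), add 'ca' as idx 4
Step 5: w='ca' (idx 4), next='a' -> output (4, 'a'), add 'caa' as idx 5
Step 6: w='caa' (idx 5), end of input -> output (5, '')


Encoded: [(0, 'a'), (0, 'c'), (1, 'a'), (2, 'a'), (4, 'a'), (5, '')]


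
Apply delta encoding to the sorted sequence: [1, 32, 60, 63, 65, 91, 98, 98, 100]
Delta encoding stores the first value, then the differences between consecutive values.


First value: 1
Deltas:
  32 - 1 = 31
  60 - 32 = 28
  63 - 60 = 3
  65 - 63 = 2
  91 - 65 = 26
  98 - 91 = 7
  98 - 98 = 0
  100 - 98 = 2


Delta encoded: [1, 31, 28, 3, 2, 26, 7, 0, 2]


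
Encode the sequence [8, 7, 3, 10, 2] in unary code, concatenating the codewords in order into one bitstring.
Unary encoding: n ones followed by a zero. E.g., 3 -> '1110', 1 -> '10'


Encode each number as n ones followed by a terminating 0:
  8 -> 111111110 (9 bits)
  7 -> 11111110 (8 bits)
  3 -> 1110 (4 bits)
  10 -> 11111111110 (11 bits)
  2 -> 110 (3 bits)
Total length = 9 + 8 + 4 + 11 + 3 = 35 bits.

Unary([8, 7, 3, 10, 2]) = 11111111011111110111011111111110110 (35 bits)


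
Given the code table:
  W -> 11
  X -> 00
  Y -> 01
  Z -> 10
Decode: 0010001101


Decoding:
00 -> X
10 -> Z
00 -> X
11 -> W
01 -> Y


Result: XZXWY


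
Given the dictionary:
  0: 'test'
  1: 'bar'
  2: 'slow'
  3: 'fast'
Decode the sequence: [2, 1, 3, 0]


Look up each index in the dictionary:
  2 -> 'slow'
  1 -> 'bar'
  3 -> 'fast'
  0 -> 'test'

Decoded: "slow bar fast test"


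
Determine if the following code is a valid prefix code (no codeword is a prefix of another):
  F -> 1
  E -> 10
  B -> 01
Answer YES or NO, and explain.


Checking each pair (does one codeword prefix another?):
  F='1' vs E='10': prefix -- VIOLATION

NO -- this is NOT a valid prefix code. F (1) is a prefix of E (10).


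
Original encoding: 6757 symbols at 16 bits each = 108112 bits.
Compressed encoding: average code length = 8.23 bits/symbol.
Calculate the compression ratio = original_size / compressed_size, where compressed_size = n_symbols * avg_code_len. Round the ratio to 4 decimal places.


original_size = n_symbols * orig_bits = 6757 * 16 = 108112 bits
compressed_size = n_symbols * avg_code_len = 6757 * 8.23 = 55610.11 bits
ratio = original_size / compressed_size = 108112 / 55610.11 = 1.9441

Compression ratio = 1.9441


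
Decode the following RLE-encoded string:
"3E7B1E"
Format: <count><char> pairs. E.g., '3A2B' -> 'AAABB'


Expanding each <count><char> pair:
  3E -> 'EEE'
  7B -> 'BBBBBBB'
  1E -> 'E'

Decoded = EEEBBBBBBBE


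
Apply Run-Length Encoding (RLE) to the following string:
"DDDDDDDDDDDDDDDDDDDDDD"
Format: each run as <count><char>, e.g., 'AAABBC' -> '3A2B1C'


Scanning runs left to right:
  i=0: run of 'D' x 22 -> '22D'

RLE = 22D


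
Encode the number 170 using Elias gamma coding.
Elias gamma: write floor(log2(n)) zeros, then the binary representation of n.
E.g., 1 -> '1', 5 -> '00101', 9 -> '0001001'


num_bits = floor(log2(170)) + 1 = 8
leading_zeros = num_bits - 1 = 7
binary(170) = 10101010

Elias gamma(170) = '0000000' + '10101010' = 000000010101010 (15 bits)


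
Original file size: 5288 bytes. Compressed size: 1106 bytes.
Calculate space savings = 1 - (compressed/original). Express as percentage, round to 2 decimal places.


ratio = compressed/original = 1106/5288 = 0.209153
savings = 1 - ratio = 1 - 0.209153 = 0.790847
as a percentage: 0.790847 * 100 = 79.08%

Space savings = 1 - 1106/5288 = 79.08%


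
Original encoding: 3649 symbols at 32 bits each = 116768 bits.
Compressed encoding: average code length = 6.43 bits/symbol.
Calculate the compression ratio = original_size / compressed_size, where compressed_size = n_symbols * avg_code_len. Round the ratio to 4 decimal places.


original_size = n_symbols * orig_bits = 3649 * 32 = 116768 bits
compressed_size = n_symbols * avg_code_len = 3649 * 6.43 = 23463.07 bits
ratio = original_size / compressed_size = 116768 / 23463.07 = 4.9767

Compression ratio = 4.9767


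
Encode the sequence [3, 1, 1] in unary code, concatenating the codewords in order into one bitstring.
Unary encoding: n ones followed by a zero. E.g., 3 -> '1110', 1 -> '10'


Encode each number as n ones followed by a terminating 0:
  3 -> 1110 (4 bits)
  1 -> 10 (2 bits)
  1 -> 10 (2 bits)
Total length = 4 + 2 + 2 = 8 bits.

Unary([3, 1, 1]) = 11101010 (8 bits)
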